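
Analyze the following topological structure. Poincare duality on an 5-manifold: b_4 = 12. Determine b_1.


Poincare duality for closed orientable n-manifolds: b_k = b_{n-k}.
Here n = 5, so b_1 = b_4 = 12

12


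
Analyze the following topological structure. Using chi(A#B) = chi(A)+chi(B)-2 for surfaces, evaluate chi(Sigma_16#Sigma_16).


chi(Sigma_16) = 2 - 2*16 = -30
chi(Sigma_16) = 2 - 2*16 = -30
For surfaces: chi(A#B) = chi(A) + chi(B) - 2.
chi = -30 + -30 - 2 = -62

-62


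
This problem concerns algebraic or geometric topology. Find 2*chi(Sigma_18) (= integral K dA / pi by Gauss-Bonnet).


Gauss-Bonnet: integral K dA = 2*pi*chi(M).
chi(Sigma_18) = 2 - 2*18 = -34.
(integral K dA)/pi = 2*chi = 2*(-34) = -68

-68


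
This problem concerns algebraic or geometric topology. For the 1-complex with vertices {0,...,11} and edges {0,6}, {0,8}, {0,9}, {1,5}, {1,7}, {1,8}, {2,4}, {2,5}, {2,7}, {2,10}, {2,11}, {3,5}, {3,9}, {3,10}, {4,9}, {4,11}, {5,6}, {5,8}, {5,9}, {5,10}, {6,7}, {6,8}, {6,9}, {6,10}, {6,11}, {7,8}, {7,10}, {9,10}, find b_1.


b_1 = E - V + (number of components).
E = 28, V = 12, components = 1.
b_1 = 28 - 12 + 1 = 17

17


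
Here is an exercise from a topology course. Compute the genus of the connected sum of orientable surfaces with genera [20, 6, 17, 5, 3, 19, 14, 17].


Genus is additive under connected sum of orientable surfaces.
g = 20 + 6 + 17 + 5 + 3 + 19 + 14 + 17 = 101

101


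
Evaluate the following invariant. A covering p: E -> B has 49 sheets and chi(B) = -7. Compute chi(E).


For a finite covering: chi(E) = (number of sheets) * chi(B).
chi(E) = 49 * (-7) = -343

-343


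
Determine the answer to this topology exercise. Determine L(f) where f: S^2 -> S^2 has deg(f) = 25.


On S^2: L(f) = tr(f_0*) + (-1)^2 tr(f_2*) = 1 + (-1)^2 * deg(f).
L(f) = 1 + (-1)^2 * 25 = 1 + 25 = 26

26


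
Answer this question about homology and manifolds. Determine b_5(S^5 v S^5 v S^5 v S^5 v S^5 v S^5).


For a wedge of spheres, H_k (k>0) is free on one generator per sphere of dimension k.
Spheres of dimension 5: count = 6.
b_5 = 6

6


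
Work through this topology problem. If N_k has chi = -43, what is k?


chi = 2 - k for closed non-orientable surfaces with k crosscaps.
-43 = 2 - k
k = 2 - (-43) = 45

45


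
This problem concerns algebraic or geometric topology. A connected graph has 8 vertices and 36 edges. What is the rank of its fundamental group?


For a connected graph: rank(pi_1) = b_1 = E - V + 1 = 1 - chi.
chi = V - E = 8 - 36 = -28.
rank = 1 - (-28) = 36 - 8 + 1 = 29

29


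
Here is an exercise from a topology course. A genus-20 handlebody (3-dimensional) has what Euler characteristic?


A genus-g handlebody deformation retracts to a wedge of g circles.
chi(vee_g S^1) = 1 - g.
chi(H_20) = 1 - 20 = -19

-19


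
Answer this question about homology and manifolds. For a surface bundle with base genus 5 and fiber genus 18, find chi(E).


For a fiber bundle F -> E -> B (with CW structure): chi(E) = chi(B) * chi(F).
chi(Sigma_5) = -8, chi(Sigma_18) = -34.
chi(E) = (-8) * (-34) = 272

272


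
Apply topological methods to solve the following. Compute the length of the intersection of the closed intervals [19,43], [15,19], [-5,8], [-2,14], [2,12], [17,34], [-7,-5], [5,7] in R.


Intersection = [max(a_i), min(b_i)] = [19, -5].
Since 19 > -5, the intersection is empty.
Length = 0

0


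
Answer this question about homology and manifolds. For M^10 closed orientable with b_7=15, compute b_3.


Poincare duality for closed orientable n-manifolds: b_k = b_{n-k}.
Here n = 10, so b_3 = b_7 = 15

15


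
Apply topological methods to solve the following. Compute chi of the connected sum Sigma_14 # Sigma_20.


chi(Sigma_14) = 2 - 2*14 = -26
chi(Sigma_20) = 2 - 2*20 = -38
For surfaces: chi(A#B) = chi(A) + chi(B) - 2.
chi = -26 + -38 - 2 = -66

-66


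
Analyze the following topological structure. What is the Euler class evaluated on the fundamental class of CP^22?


For any closed oriented manifold, <e(TM),[M]> = chi(M).
chi(CP^22) = 22+1 = 23

23


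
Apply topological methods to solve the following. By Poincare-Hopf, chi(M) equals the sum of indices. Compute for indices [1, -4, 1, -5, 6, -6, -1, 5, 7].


Poincare-Hopf: chi(M) = sum of indices of zeros.
chi = (1) + (-4) + (1) + (-5) + (6) + (-6) + (-1) + (5) + (7) = 4

4


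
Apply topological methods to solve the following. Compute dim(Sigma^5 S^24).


Each suspension raises dimension by 1: Sigma S^n = S^{n+1}.
Sigma^5 S^24 = S^{24+5} = S^29

29


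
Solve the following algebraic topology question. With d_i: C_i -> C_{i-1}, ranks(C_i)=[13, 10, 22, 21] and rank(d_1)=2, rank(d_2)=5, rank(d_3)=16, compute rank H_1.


rank H_k = rank(ker d_k) - rank(im d_{k+1}).
rank(ker d_1) = rank(C_1) - rank(d_1) = 10 - 2 = 8.
rank(im d_{1+1}) = 5.
rank H_1 = 8 - 5 = 3

3


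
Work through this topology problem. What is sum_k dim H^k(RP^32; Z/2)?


H^k(RP^32; Z/2) = Z/2 for each 0 <= k <= 32.
Total dimension = 32 + 1 = 33

33


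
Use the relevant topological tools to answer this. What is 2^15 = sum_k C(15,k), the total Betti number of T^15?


b_k(T^15) = C(15,k), so the sum over k is sum_k C(15,k) = 2^15.
Total = 2^15 = 32768

32768


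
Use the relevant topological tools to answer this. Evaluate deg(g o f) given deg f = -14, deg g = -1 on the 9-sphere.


Degree is multiplicative under composition: deg(g o f) = deg(g) * deg(f).
= -1 * -14 = 14

14


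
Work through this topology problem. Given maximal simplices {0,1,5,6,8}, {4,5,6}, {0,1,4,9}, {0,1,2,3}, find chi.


Enumerate all faces; f-vector: f_0=9, f_1=22, f_2=19, f_3=7, f_4=1.
chi = sum (-1)^k f_k = 0

0


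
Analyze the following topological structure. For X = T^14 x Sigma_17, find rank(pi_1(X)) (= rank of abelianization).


pi_1(A x B) = pi_1(A) x pi_1(B); rank of abelianization = b_1.
b_1(T^14) = 14, b_1(Sigma_17) = 2*17 = 34.
b_1(product) = 14 + 34 = 48

48


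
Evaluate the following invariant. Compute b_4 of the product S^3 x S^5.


Each S^d has Poincare polynomial 1 + t^d.
The product S^3 x S^5 has Poincare polynomial prod(1+t^d_i).
Expanding: b_0=1, b_3=1, b_5=1, b_8=1.
b_4 = 0

0


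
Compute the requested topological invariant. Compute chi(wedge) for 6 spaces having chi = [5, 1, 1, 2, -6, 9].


chi(A v B) = chi(A) + chi(B) - 1 (one point identified).
For 6 spaces: chi = (sum chi_i) - (6 - 1).
sum = 12; chi = 12 - 5 = 7

7


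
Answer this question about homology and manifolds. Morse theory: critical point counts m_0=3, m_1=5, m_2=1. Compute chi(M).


Morse theory: chi(M) = sum_k (-1)^k m_k where m_k = #(index-k critical points).
= (3) + (-5) + (1) = -1

-1


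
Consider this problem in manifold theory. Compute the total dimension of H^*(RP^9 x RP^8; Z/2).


dim H^*(RP^n; Z/2) = n+1 (one Z/2 in each degree 0..n).
Total Betti number is multiplicative.
Total = (9+1) * (8+1) = 10 * 9 = 90

90


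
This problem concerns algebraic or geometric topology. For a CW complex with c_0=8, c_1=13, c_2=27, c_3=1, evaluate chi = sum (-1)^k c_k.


chi = sum_k (-1)^k c_k.
= (-1)^0*8 + (-1)^1*13 + (-1)^2*27 + (-1)^3*1
= (8) + (-13) + (27) + (-1)
= 21

21


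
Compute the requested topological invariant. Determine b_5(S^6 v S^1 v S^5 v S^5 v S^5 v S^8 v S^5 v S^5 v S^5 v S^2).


For a wedge of spheres, H_k (k>0) is free on one generator per sphere of dimension k.
Spheres of dimension 5: count = 6.
b_5 = 6

6


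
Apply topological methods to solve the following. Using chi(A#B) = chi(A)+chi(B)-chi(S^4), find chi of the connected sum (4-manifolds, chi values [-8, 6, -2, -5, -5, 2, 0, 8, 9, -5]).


For n-manifolds: chi(A#B) = chi(A) + chi(B) - chi(S^4).
chi(S^4) = 1 + (-1)^4 = 2.
chi(#) = (sum chi_i) - (10-1)*chi(S^4) = 0 - 9*2 = -18

-18


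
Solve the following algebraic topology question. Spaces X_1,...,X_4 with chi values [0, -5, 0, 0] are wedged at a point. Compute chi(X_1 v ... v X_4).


chi(A v B) = chi(A) + chi(B) - 1 (one point identified).
For 4 spaces: chi = (sum chi_i) - (4 - 1).
sum = -5; chi = -5 - 3 = -8

-8


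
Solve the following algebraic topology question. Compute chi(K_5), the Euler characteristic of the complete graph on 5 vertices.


K_5: V = 5, E = C(5,2) = 10.
chi = V - E = 5 - 10 = -5

-5


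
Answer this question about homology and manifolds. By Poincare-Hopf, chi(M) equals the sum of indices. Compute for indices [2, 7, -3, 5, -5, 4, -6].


Poincare-Hopf: chi(M) = sum of indices of zeros.
chi = (2) + (7) + (-3) + (5) + (-5) + (4) + (-6) = 4

4


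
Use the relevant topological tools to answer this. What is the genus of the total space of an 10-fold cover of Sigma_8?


For an n-sheeted cover: chi(E) = n * chi(B).
chi(Sigma_8) = 2 - 2*8 = -14.
chi(E) = 10 * (-14) = -140.
genus(E) = (2 - chi(E))/2 = (2 - (-140))/2 = 142/2 = 71

71


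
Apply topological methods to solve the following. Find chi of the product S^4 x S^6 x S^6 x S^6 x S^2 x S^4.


chi is multiplicative: chi(X x Y) = chi(X) chi(Y).
Each even-dim sphere has chi = 2. There are 6 factors.
chi = 2^6 = 64

64


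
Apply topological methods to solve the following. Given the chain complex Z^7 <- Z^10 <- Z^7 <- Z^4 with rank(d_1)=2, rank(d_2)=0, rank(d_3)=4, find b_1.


rank H_k = rank(ker d_k) - rank(im d_{k+1}).
rank(ker d_1) = rank(C_1) - rank(d_1) = 10 - 2 = 8.
rank(im d_{1+1}) = 0.
rank H_1 = 8 - 0 = 8

8


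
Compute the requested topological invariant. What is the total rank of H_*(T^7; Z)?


b_k(T^7) = C(7,k), so the sum over k is sum_k C(7,k) = 2^7.
Total = 2^7 = 128

128


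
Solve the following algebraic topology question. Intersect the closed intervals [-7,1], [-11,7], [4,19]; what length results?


Intersection = [max(a_i), min(b_i)] = [4, 1].
Since 4 > 1, the intersection is empty.
Length = 0

0


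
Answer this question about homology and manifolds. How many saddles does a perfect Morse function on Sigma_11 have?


A perfect Morse function has m_k = b_k.
For Sigma_11: b_0=1, b_1=2g=22, b_2=1.
Saddles m_1 = 2g = 22

22


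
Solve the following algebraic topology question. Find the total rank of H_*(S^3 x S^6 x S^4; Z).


Total Betti number is multiplicative under products.
Each S^d (d>=1) has total Betti number 2.
There are 3 sphere factors.
Total = 2^3 = 8

8


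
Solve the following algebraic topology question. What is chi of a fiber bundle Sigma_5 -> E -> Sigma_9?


For a fiber bundle F -> E -> B (with CW structure): chi(E) = chi(B) * chi(F).
chi(Sigma_9) = -16, chi(Sigma_5) = -8.
chi(E) = (-16) * (-8) = 128

128


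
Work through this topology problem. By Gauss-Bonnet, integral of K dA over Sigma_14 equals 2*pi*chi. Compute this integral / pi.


Gauss-Bonnet: integral K dA = 2*pi*chi(M).
chi(Sigma_14) = 2 - 2*14 = -26.
(integral K dA)/pi = 2*chi = 2*(-26) = -52

-52


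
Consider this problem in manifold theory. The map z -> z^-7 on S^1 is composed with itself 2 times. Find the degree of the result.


deg(f) = -7. Degree is multiplicative: deg(f^2) = (deg f)^2.
deg(f^2) = (-7)^2 = 49

49


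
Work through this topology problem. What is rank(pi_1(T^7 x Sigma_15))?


pi_1(A x B) = pi_1(A) x pi_1(B); rank of abelianization = b_1.
b_1(T^7) = 7, b_1(Sigma_15) = 2*15 = 30.
b_1(product) = 7 + 30 = 37

37


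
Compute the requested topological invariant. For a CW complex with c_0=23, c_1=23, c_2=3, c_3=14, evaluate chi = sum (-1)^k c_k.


chi = sum_k (-1)^k c_k.
= (-1)^0*23 + (-1)^1*23 + (-1)^2*3 + (-1)^3*14
= (23) + (-23) + (3) + (-14)
= -11

-11


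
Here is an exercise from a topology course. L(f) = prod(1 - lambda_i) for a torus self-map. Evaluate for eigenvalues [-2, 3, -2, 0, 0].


For a torus self-map: L(f) = det(I - A) where A acts on H_1.
L(f) = (1--2) * (1-3) * (1--2) * (1-0) * (1-0) = 3 * -2 * 3 * 1 * 1 = -18

-18


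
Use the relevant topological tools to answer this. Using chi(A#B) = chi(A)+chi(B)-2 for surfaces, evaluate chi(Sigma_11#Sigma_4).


chi(Sigma_11) = 2 - 2*11 = -20
chi(Sigma_4) = 2 - 2*4 = -6
For surfaces: chi(A#B) = chi(A) + chi(B) - 2.
chi = -20 + -6 - 2 = -28

-28


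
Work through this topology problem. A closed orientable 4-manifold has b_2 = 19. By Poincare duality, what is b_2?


Poincare duality for closed orientable n-manifolds: b_k = b_{n-k}.
Here n = 4, so b_2 = b_2 = 19

19


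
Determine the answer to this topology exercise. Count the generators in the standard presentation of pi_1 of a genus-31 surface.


Standard presentation: pi_1(Sigma_g) = <a_1,b_1,...,a_g,b_g | [a_1,b_1]...[a_g,b_g] = 1>.
Number of generators = 2g = 2*31 = 62

62


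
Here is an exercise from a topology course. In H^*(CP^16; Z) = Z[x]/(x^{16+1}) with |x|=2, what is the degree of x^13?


|x| = 2 in H^*(CP^n).
|x^13| = 13 * |x| = 13 * 2 = 26

26


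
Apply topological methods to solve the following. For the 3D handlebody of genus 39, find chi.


A genus-g handlebody deformation retracts to a wedge of g circles.
chi(vee_g S^1) = 1 - g.
chi(H_39) = 1 - 39 = -38

-38


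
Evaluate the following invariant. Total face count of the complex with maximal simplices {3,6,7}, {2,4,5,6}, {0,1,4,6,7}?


Each maximal simplex on m vertices has 2^m - 1 nonempty faces.
Take the union (dedupe shared faces).
Total distinct faces = 47

47


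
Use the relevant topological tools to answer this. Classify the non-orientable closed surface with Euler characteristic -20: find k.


chi = 2 - k for closed non-orientable surfaces with k crosscaps.
-20 = 2 - k
k = 2 - (-20) = 22

22


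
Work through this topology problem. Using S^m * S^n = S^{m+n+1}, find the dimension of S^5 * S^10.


Join of spheres: S^m * S^n = S^{m+n+1}.
dim = 5 + 10 + 1 = 16

16


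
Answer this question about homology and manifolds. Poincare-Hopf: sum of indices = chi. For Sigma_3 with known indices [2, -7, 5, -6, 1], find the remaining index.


Poincare-Hopf: sum of indices = chi(M).
chi(Sigma_3) = 2 - 2*3 = -4.
Sum of known indices = -5.
x = chi - (sum known) = -4 - (-5) = 1

1


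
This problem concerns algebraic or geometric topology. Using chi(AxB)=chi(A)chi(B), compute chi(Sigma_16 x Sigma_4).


chi(Sigma_16) = 2 - 2*16 = -30
chi(Sigma_4) = 2 - 2*4 = -6
chi(product) = (-30) * (-6) = 180

180


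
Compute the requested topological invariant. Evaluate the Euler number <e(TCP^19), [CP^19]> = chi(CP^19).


For any closed oriented manifold, <e(TM),[M]> = chi(M).
chi(CP^19) = 19+1 = 20

20


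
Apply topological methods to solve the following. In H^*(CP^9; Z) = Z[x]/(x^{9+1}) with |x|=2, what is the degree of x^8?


|x| = 2 in H^*(CP^n).
|x^8| = 8 * |x| = 8 * 2 = 16

16


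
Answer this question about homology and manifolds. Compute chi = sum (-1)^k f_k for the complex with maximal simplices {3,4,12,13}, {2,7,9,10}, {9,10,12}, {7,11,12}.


Enumerate all faces; f-vector: f_0=9, f_1=17, f_2=10, f_3=2.
chi = sum (-1)^k f_k = 0

0


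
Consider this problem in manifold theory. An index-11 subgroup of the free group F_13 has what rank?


Nielsen-Schreier: an index-n subgroup of F_r is free of rank 1 + n(r-1).
Equivalently: chi(cover) = n*chi(base); chi(vee_r S^1) = 1 - 13 = -12.
chi(E) = 11*(-12) = -132; rank = 1 - chi(E) = 1 - (-132) = 133.
rank = 1 + 11*(13-1) = 1 + 132 = 133

133


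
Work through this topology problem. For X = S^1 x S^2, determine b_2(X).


Each S^d has Poincare polynomial 1 + t^d.
The product S^1 x S^2 has Poincare polynomial prod(1+t^d_i).
Expanding: b_0=1, b_1=1, b_2=1, b_3=1.
b_2 = 1

1


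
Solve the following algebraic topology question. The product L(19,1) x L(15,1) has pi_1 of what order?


pi_1(X x Y) = pi_1(X) x pi_1(Y).
pi_1(L(19,1)) = Z/19, pi_1(L(15,1)) = Z/15.
|Z/19 x Z/15| = 19 * 15 = 285

285


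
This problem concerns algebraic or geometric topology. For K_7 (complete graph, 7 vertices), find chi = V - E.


K_7: V = 7, E = C(7,2) = 21.
chi = V - E = 7 - 21 = -14

-14


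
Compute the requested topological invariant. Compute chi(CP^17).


CP^17 has one cell in each even dimension 0, 2, ..., 2*17 (17+1 cells total).
All cells are even-dimensional, so chi = number of cells.
chi = 17 + 1 = 18

18


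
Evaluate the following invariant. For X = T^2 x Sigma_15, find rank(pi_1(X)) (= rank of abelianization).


pi_1(A x B) = pi_1(A) x pi_1(B); rank of abelianization = b_1.
b_1(T^2) = 2, b_1(Sigma_15) = 2*15 = 30.
b_1(product) = 2 + 30 = 32

32


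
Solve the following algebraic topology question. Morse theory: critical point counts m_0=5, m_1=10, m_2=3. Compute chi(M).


Morse theory: chi(M) = sum_k (-1)^k m_k where m_k = #(index-k critical points).
= (5) + (-10) + (3) = -2

-2


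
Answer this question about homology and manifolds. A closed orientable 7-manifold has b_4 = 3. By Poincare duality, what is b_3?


Poincare duality for closed orientable n-manifolds: b_k = b_{n-k}.
Here n = 7, so b_3 = b_4 = 3

3


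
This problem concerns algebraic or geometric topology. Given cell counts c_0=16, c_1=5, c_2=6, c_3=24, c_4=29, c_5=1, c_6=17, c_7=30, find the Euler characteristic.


chi = sum_k (-1)^k c_k.
= (-1)^0*16 + (-1)^1*5 + (-1)^2*6 + (-1)^3*24 + (-1)^4*29 + (-1)^5*1 + (-1)^6*17 + (-1)^7*30
= (16) + (-5) + (6) + (-24) + (29) + (-1) + (17) + (-30)
= 8

8


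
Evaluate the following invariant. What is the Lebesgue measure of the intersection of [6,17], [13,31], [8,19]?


Intersection = [max(a_i), min(b_i)] = [13, 17].
Length = 17 - 13 = 4

4


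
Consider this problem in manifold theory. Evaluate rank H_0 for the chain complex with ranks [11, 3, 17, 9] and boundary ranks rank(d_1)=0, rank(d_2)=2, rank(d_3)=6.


rank H_k = rank(ker d_k) - rank(im d_{k+1}).
rank(ker d_0) = rank(C_0) - rank(d_0) = 11 - 0 = 11.
rank(im d_{0+1}) = 0.
rank H_0 = 11 - 0 = 11

11


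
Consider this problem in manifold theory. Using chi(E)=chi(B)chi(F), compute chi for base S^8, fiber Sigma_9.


chi(S^8) = 2 (n even), chi(Sigma_9) = 2 - 2*9 = -16.
chi(E) = 2 * (-16) = -32

-32


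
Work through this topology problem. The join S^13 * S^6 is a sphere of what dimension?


Join of spheres: S^m * S^n = S^{m+n+1}.
dim = 13 + 6 + 1 = 20

20


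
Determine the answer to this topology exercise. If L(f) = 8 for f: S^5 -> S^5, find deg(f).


L(f) = 1 + (-1)^5 deg(f) on S^5.
8 = 1 + (-1)^5 * deg(f)
(-1)^5 * deg(f) = 7
deg(f) = -7

-7


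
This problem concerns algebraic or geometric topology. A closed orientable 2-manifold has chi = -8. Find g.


chi = 2 - 2g for closed orientable surfaces.
-8 = 2 - 2g
2g = 2 - (-8) = 10
g = 5

5


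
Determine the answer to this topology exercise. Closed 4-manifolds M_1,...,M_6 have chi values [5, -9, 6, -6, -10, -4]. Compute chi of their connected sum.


For n-manifolds: chi(A#B) = chi(A) + chi(B) - chi(S^4).
chi(S^4) = 1 + (-1)^4 = 2.
chi(#) = (sum chi_i) - (6-1)*chi(S^4) = -18 - 5*2 = -28

-28


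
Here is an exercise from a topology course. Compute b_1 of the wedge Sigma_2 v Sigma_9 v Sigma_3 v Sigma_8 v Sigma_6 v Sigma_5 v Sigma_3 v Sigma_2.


For a wedge X v Y: reduced H_k(X v Y) = H_k(X) + H_k(Y).
Each Sigma_g contributes b_1 = 2g.
b_1 = 4 + 18 + 6 + 16 + 12 + 10 + 6 + 4 = 76

76


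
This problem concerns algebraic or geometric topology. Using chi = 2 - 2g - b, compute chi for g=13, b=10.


For a compact orientable surface with genus g and b boundary components: chi = 2 - 2g - b.
chi = 2 - 2*13 - 10 = 2 - 26 - 10 = -34

-34


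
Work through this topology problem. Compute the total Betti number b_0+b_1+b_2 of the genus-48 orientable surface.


For Sigma_48: b_0 = 1, b_1 = 2g = 96, b_2 = 1.
Total = 1 + 96 + 1 = 98

98


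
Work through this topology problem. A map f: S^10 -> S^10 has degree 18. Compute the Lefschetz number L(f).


On S^10: L(f) = tr(f_0*) + (-1)^10 tr(f_10*) = 1 + (-1)^10 * deg(f).
L(f) = 1 + (-1)^10 * 18 = 1 + 18 = 19

19


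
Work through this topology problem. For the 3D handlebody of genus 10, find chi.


A genus-g handlebody deformation retracts to a wedge of g circles.
chi(vee_g S^1) = 1 - g.
chi(H_10) = 1 - 10 = -9

-9


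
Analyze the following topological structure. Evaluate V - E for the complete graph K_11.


K_11: V = 11, E = C(11,2) = 55.
chi = V - E = 11 - 55 = -44

-44


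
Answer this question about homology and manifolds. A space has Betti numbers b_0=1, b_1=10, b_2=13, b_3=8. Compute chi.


chi = sum_k (-1)^k b_k.
= (1) + (-10) + (13) + (-8)
= -4

-4


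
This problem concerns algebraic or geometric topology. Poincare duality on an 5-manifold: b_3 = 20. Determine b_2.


Poincare duality for closed orientable n-manifolds: b_k = b_{n-k}.
Here n = 5, so b_2 = b_3 = 20

20


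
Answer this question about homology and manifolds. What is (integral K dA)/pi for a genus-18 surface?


Gauss-Bonnet: integral K dA = 2*pi*chi(M).
chi(Sigma_18) = 2 - 2*18 = -34.
(integral K dA)/pi = 2*chi = 2*(-34) = -68

-68


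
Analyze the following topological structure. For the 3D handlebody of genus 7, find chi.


A genus-g handlebody deformation retracts to a wedge of g circles.
chi(vee_g S^1) = 1 - g.
chi(H_7) = 1 - 7 = -6

-6


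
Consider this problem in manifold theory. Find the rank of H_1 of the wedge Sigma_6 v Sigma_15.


For a wedge: H_1(A v B) = H_1(A) + H_1(B).
b_1(Sigma_6) = 12, b_1(Sigma_15) = 30.
b_1 = 12 + 30 = 42

42


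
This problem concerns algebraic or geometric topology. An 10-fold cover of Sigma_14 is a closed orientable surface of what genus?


For an n-sheeted cover: chi(E) = n * chi(B).
chi(Sigma_14) = 2 - 2*14 = -26.
chi(E) = 10 * (-26) = -260.
genus(E) = (2 - chi(E))/2 = (2 - (-260))/2 = 262/2 = 131

131


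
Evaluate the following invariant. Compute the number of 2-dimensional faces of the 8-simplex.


Delta^8 has 8+1 vertices. A 2-face is a choice of 2+1 vertices.
f_2 = C(8+1, 2+1) = C(9,3) = 84

84


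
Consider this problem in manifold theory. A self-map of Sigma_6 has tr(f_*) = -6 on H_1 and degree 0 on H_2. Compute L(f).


L(f) = tr(f_0*) - tr(f_1*) + tr(f_2*).
= 1 - (-6) + (0)
= 7

7


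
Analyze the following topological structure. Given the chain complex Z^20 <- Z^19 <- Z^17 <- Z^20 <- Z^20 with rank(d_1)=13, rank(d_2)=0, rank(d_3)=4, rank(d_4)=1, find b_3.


rank H_k = rank(ker d_k) - rank(im d_{k+1}).
rank(ker d_3) = rank(C_3) - rank(d_3) = 20 - 4 = 16.
rank(im d_{3+1}) = 1.
rank H_3 = 16 - 1 = 15

15


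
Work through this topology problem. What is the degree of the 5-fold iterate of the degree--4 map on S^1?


deg(f) = -4. Degree is multiplicative: deg(f^5) = (deg f)^5.
deg(f^5) = (-4)^5 = -1024

-1024


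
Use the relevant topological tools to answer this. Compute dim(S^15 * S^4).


Join of spheres: S^m * S^n = S^{m+n+1}.
dim = 15 + 4 + 1 = 20

20


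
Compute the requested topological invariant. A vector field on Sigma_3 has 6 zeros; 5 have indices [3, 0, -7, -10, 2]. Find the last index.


Poincare-Hopf: sum of indices = chi(M).
chi(Sigma_3) = 2 - 2*3 = -4.
Sum of known indices = -12.
x = chi - (sum known) = -4 - (-12) = 8

8


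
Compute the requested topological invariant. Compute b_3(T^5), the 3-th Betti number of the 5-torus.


By the Kunneth formula, b_k(T^n) = C(n,k).
b_3(T^5) = C(5,3).
C(5,3) = 5!/(3!*2!) = 10

10


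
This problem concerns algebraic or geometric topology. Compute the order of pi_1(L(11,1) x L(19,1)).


pi_1(X x Y) = pi_1(X) x pi_1(Y).
pi_1(L(11,1)) = Z/11, pi_1(L(19,1)) = Z/19.
|Z/11 x Z/19| = 11 * 19 = 209

209


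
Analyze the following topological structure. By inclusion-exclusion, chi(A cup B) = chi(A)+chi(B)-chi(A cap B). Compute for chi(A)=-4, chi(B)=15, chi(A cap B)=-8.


chi(A cup B) = chi(A) + chi(B) - chi(A cap B)
= -4 + (15) - (-8)
= 19

19


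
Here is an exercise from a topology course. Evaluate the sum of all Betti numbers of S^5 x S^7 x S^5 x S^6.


Total Betti number is multiplicative under products.
Each S^d (d>=1) has total Betti number 2.
There are 4 sphere factors.
Total = 2^4 = 16

16


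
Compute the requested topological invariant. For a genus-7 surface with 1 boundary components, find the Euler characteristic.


For a compact orientable surface with genus g and b boundary components: chi = 2 - 2g - b.
chi = 2 - 2*7 - 1 = 2 - 14 - 1 = -13

-13


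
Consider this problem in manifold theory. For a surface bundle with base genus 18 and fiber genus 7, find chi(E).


For a fiber bundle F -> E -> B (with CW structure): chi(E) = chi(B) * chi(F).
chi(Sigma_18) = -34, chi(Sigma_7) = -12.
chi(E) = (-34) * (-12) = 408

408


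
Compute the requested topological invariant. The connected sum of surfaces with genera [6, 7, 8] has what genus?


Genus is additive under connected sum of orientable surfaces.
g = 6 + 7 + 8 = 21

21


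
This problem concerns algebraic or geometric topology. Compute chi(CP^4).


CP^4 has one cell in each even dimension 0, 2, ..., 2*4 (4+1 cells total).
All cells are even-dimensional, so chi = number of cells.
chi = 4 + 1 = 5

5


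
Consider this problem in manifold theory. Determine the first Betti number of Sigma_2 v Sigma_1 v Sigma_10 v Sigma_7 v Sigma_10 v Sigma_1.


For a wedge X v Y: reduced H_k(X v Y) = H_k(X) + H_k(Y).
Each Sigma_g contributes b_1 = 2g.
b_1 = 4 + 2 + 20 + 14 + 20 + 2 = 62

62


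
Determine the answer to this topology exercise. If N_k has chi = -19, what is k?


chi = 2 - k for closed non-orientable surfaces with k crosscaps.
-19 = 2 - k
k = 2 - (-19) = 21

21


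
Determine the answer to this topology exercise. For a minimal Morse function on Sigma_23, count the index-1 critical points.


A perfect Morse function has m_k = b_k.
For Sigma_23: b_0=1, b_1=2g=46, b_2=1.
Saddles m_1 = 2g = 46

46


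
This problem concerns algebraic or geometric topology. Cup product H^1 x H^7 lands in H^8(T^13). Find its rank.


Cup product: H^p x H^q -> H^{p+q}; here p+q = 1+7 = 8.
rank H^k(T^n) = C(n,k).
C(13,8) = 1287

1287


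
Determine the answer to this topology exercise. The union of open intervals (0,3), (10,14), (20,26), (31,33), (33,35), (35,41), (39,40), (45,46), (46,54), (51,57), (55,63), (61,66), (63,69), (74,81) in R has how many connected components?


Sort and merge overlapping open intervals.
Merged: (0,3), (10,14), (20,26), (31,33), (33,35), (35,41), (45,46), (46,69), (74,81).
Number of components = 9

9


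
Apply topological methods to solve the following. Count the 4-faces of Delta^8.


Delta^8 has 8+1 vertices. A 4-face is a choice of 4+1 vertices.
f_4 = C(8+1, 4+1) = C(9,5) = 126

126


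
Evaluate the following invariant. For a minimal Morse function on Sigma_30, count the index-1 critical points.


A perfect Morse function has m_k = b_k.
For Sigma_30: b_0=1, b_1=2g=60, b_2=1.
Saddles m_1 = 2g = 60

60


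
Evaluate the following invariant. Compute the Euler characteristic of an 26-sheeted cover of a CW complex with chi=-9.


For a finite covering: chi(E) = (number of sheets) * chi(B).
chi(E) = 26 * (-9) = -234

-234


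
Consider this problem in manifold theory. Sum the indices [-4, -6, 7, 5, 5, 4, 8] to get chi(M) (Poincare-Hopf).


Poincare-Hopf: chi(M) = sum of indices of zeros.
chi = (-4) + (-6) + (7) + (5) + (5) + (4) + (8) = 19

19


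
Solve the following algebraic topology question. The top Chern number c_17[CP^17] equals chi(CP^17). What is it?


For any closed oriented manifold, <e(TM),[M]> = chi(M).
chi(CP^17) = 17+1 = 18

18


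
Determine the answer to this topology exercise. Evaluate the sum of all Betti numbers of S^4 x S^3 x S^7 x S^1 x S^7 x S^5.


Total Betti number is multiplicative under products.
Each S^d (d>=1) has total Betti number 2.
There are 6 sphere factors.
Total = 2^6 = 64

64


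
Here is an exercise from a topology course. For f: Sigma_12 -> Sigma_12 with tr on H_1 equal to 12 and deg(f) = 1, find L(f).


L(f) = tr(f_0*) - tr(f_1*) + tr(f_2*).
= 1 - (12) + (1)
= -10

-10


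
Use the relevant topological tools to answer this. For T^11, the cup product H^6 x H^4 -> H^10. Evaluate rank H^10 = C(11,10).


Cup product: H^p x H^q -> H^{p+q}; here p+q = 6+4 = 10.
rank H^k(T^n) = C(n,k).
C(11,10) = 11

11


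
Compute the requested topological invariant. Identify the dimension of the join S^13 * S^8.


Join of spheres: S^m * S^n = S^{m+n+1}.
dim = 13 + 8 + 1 = 22

22


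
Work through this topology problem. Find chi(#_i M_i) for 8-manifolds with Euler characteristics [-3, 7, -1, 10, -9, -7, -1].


For n-manifolds: chi(A#B) = chi(A) + chi(B) - chi(S^8).
chi(S^8) = 1 + (-1)^8 = 2.
chi(#) = (sum chi_i) - (7-1)*chi(S^8) = -4 - 6*2 = -16

-16


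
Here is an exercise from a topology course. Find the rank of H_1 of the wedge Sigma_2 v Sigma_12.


For a wedge: H_1(A v B) = H_1(A) + H_1(B).
b_1(Sigma_2) = 4, b_1(Sigma_12) = 24.
b_1 = 4 + 24 = 28

28


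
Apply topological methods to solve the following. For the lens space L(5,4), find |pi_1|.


pi_1(L(p,q)) = Z/pZ for any q coprime to p.
|pi_1(L(5,4))| = 5

5


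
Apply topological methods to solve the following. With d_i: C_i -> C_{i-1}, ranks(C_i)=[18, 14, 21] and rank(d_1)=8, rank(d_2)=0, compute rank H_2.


rank H_k = rank(ker d_k) - rank(im d_{k+1}).
rank(ker d_2) = rank(C_2) - rank(d_2) = 21 - 0 = 21.
rank(im d_{2+1}) = 0.
rank H_2 = 21 - 0 = 21

21


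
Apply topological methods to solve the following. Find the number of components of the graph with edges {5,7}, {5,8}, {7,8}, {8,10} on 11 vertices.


Run DFS/union-find over 11 vertices.
V = 11, E = 4.
Number of components = 8

8


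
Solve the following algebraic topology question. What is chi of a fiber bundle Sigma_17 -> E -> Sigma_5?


For a fiber bundle F -> E -> B (with CW structure): chi(E) = chi(B) * chi(F).
chi(Sigma_5) = -8, chi(Sigma_17) = -32.
chi(E) = (-8) * (-32) = 256

256


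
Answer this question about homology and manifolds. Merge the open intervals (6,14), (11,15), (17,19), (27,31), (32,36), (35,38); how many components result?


Sort and merge overlapping open intervals.
Merged: (6,15), (17,19), (27,31), (32,38).
Number of components = 4

4


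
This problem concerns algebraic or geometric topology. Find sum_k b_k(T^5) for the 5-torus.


b_k(T^5) = C(5,k), so the sum over k is sum_k C(5,k) = 2^5.
Total = 2^5 = 32

32


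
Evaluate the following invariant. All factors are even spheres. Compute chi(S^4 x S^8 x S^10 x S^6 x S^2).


chi is multiplicative: chi(X x Y) = chi(X) chi(Y).
Each even-dim sphere has chi = 2. There are 5 factors.
chi = 2^5 = 32

32


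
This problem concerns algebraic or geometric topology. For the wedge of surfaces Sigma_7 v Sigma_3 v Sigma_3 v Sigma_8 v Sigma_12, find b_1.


For a wedge X v Y: reduced H_k(X v Y) = H_k(X) + H_k(Y).
Each Sigma_g contributes b_1 = 2g.
b_1 = 14 + 6 + 6 + 16 + 24 = 66

66


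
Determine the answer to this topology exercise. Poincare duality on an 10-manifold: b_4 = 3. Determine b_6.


Poincare duality for closed orientable n-manifolds: b_k = b_{n-k}.
Here n = 10, so b_6 = b_4 = 3

3


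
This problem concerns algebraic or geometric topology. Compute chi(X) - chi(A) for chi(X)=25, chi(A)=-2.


Relative Euler characteristic: chi(X, A) = chi(X) - chi(A).
= 25 - (-2) = 27

27


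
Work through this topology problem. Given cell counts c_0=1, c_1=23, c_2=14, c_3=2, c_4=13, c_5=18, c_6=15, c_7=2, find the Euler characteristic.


chi = sum_k (-1)^k c_k.
= (-1)^0*1 + (-1)^1*23 + (-1)^2*14 + (-1)^3*2 + (-1)^4*13 + (-1)^5*18 + (-1)^6*15 + (-1)^7*2
= (1) + (-23) + (14) + (-2) + (13) + (-18) + (15) + (-2)
= -2

-2


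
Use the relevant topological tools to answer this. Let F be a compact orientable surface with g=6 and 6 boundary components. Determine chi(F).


For a compact orientable surface with genus g and b boundary components: chi = 2 - 2g - b.
chi = 2 - 2*6 - 6 = 2 - 12 - 6 = -16

-16


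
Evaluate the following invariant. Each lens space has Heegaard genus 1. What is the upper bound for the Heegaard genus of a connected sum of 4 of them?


Heegaard genus satisfies g(A#B) <= g(A) + g(B).
Each lens space has g = 1.
Upper bound: 4 * 1 = 4

4


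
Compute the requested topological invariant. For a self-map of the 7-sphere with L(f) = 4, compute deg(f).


L(f) = 1 + (-1)^7 deg(f) on S^7.
4 = 1 + (-1)^7 * deg(f)
(-1)^7 * deg(f) = 3
deg(f) = -3

-3


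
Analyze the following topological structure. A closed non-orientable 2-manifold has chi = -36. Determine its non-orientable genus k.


chi = 2 - k for closed non-orientable surfaces with k crosscaps.
-36 = 2 - k
k = 2 - (-36) = 38

38


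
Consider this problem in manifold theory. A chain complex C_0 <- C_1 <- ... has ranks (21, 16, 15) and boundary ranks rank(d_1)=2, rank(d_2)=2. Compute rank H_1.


rank H_k = rank(ker d_k) - rank(im d_{k+1}).
rank(ker d_1) = rank(C_1) - rank(d_1) = 16 - 2 = 14.
rank(im d_{1+1}) = 2.
rank H_1 = 14 - 2 = 12

12


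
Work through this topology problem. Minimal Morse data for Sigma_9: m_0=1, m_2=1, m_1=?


A perfect Morse function has m_k = b_k.
For Sigma_9: b_0=1, b_1=2g=18, b_2=1.
Saddles m_1 = 2g = 18

18


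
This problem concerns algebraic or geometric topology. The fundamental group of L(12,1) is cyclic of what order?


pi_1(L(p,q)) = Z/pZ for any q coprime to p.
|pi_1(L(12,1))| = 12

12


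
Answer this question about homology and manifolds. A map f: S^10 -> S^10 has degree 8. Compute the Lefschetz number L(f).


On S^10: L(f) = tr(f_0*) + (-1)^10 tr(f_10*) = 1 + (-1)^10 * deg(f).
L(f) = 1 + (-1)^10 * 8 = 1 + 8 = 9

9


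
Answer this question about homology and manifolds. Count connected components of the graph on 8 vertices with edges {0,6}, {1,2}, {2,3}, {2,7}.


Run DFS/union-find over 8 vertices.
V = 8, E = 4.
Number of components = 4

4


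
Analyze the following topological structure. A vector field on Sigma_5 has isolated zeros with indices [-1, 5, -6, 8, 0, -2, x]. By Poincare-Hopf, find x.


Poincare-Hopf: sum of indices = chi(M).
chi(Sigma_5) = 2 - 2*5 = -8.
Sum of known indices = 4.
x = chi - (sum known) = -8 - (4) = -12

-12


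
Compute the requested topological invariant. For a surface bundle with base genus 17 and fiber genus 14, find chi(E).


For a fiber bundle F -> E -> B (with CW structure): chi(E) = chi(B) * chi(F).
chi(Sigma_17) = -32, chi(Sigma_14) = -26.
chi(E) = (-32) * (-26) = 832

832


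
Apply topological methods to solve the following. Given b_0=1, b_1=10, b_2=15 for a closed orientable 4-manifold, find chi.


By Poincare duality b_k = b_{4-k}, so full Betti numbers: b_0=1, b_1=10, b_2=15, b_3=10, b_4=1.
chi = sum (-1)^k b_k = -3

-3


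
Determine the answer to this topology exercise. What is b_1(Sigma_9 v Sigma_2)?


For a wedge: H_1(A v B) = H_1(A) + H_1(B).
b_1(Sigma_9) = 18, b_1(Sigma_2) = 4.
b_1 = 18 + 4 = 22

22


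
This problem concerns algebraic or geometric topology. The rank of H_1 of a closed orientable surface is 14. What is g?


For a closed orientable surface: b_1 = 2g.
14 = 2g
g = 14 / 2 = 7

7


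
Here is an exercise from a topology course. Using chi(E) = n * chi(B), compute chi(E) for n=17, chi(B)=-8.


For a finite covering: chi(E) = (number of sheets) * chi(B).
chi(E) = 17 * (-8) = -136

-136


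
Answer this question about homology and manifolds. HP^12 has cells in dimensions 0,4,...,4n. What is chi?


HP^12 has one cell in each dimension 0, 4, ..., 4*12 (12+1 cells, all even-dim).
chi = 12 + 1 = 13

13


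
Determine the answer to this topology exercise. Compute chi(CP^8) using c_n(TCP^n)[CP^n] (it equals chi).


For any closed oriented manifold, <e(TM),[M]> = chi(M).
chi(CP^8) = 8+1 = 9

9


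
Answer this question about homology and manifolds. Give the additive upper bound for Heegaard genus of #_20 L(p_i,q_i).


Heegaard genus satisfies g(A#B) <= g(A) + g(B).
Each lens space has g = 1.
Upper bound: 20 * 1 = 20

20


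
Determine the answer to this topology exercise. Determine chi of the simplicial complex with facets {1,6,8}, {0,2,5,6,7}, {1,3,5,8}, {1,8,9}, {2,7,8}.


Enumerate all faces; f-vector: f_0=9, f_1=22, f_2=17, f_3=6, f_4=1.
chi = sum (-1)^k f_k = -1

-1


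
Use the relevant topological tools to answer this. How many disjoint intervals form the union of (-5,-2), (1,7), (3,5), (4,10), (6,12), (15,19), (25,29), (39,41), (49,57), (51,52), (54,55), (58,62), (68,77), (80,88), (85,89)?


Sort and merge overlapping open intervals.
Merged: (-5,-2), (1,12), (15,19), (25,29), (39,41), (49,57), (58,62), (68,77), (80,89).
Number of components = 9

9


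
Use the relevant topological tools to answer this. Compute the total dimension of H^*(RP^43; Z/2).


H^k(RP^43; Z/2) = Z/2 for each 0 <= k <= 43.
Total dimension = 43 + 1 = 44

44


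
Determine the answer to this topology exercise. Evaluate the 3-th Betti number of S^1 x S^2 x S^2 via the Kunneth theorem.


Each S^d has Poincare polynomial 1 + t^d.
The product S^1 x S^2 x S^2 has Poincare polynomial prod(1+t^d_i).
Expanding: b_0=1, b_1=1, b_2=2, b_3=2, b_4=1, b_5=1.
b_3 = 2

2


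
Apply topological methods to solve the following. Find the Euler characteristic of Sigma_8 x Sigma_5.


chi(Sigma_8) = 2 - 2*8 = -14
chi(Sigma_5) = 2 - 2*5 = -8
chi(product) = (-14) * (-8) = 112

112


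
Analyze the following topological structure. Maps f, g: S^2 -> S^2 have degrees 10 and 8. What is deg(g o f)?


Degree is multiplicative under composition: deg(g o f) = deg(g) * deg(f).
= 8 * 10 = 80

80


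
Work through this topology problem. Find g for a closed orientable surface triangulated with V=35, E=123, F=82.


chi = V - E + F = 35 - 123 + 82 = -6
For orientable closed surface: chi = 2 - 2g, so g = (2 - chi)/2.
g = (2 - (-6)) / 2 = 8 / 2 = 4

4


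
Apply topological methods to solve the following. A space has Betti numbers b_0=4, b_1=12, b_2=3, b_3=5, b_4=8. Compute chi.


chi = sum_k (-1)^k b_k.
= (4) + (-12) + (3) + (-5) + (8)
= -2

-2


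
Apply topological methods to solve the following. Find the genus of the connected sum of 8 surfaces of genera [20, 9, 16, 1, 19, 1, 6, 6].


Genus is additive under connected sum of orientable surfaces.
g = 20 + 9 + 16 + 1 + 19 + 1 + 6 + 6 = 78

78


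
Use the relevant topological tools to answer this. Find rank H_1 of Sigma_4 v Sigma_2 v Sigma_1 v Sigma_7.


For a wedge X v Y: reduced H_k(X v Y) = H_k(X) + H_k(Y).
Each Sigma_g contributes b_1 = 2g.
b_1 = 8 + 4 + 2 + 14 = 28

28


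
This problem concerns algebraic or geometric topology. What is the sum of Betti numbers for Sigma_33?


For Sigma_33: b_0 = 1, b_1 = 2g = 66, b_2 = 1.
Total = 1 + 66 + 1 = 68

68


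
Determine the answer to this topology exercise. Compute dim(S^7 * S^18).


Join of spheres: S^m * S^n = S^{m+n+1}.
dim = 7 + 18 + 1 = 26

26


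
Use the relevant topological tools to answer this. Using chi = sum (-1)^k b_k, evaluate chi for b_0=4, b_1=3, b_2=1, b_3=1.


chi = sum_k (-1)^k b_k.
= (4) + (-3) + (1) + (-1)
= 1

1


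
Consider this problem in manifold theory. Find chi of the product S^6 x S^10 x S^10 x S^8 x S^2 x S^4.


chi is multiplicative: chi(X x Y) = chi(X) chi(Y).
Each even-dim sphere has chi = 2. There are 6 factors.
chi = 2^6 = 64

64


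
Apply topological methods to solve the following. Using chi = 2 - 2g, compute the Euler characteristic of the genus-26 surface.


For a closed orientable surface of genus g: chi = 2 - 2g.
Here g = 26.
chi = 2 - 2*26 = 2 - 52 = -50

-50


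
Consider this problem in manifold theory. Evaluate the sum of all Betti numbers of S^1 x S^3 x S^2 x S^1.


Total Betti number is multiplicative under products.
Each S^d (d>=1) has total Betti number 2.
There are 4 sphere factors.
Total = 2^4 = 16

16
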